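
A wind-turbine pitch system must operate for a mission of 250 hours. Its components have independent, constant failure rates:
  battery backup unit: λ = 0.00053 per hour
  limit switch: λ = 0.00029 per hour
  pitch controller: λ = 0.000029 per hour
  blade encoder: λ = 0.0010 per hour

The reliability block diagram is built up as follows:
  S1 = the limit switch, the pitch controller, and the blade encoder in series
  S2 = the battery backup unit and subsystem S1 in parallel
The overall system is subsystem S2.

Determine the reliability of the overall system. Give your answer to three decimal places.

0.965

R(battery backup unit) = exp(−0.00053 × 250) = 0.87590
R(limit switch) = exp(−0.00029 × 250) = 0.93007
R(pitch controller) = exp(−0.000029 × 250) = 0.99278
R(blade encoder) = exp(−0.0010 × 250) = 0.77880
Series (limit switch, pitch controller, and blade encoder): 0.93007 × 0.99278 × 0.77880 = 0.71911
Parallel (battery backup unit and [0.71911]): 1 − (1 − 0.87590)(1 − 0.71911) = 0.965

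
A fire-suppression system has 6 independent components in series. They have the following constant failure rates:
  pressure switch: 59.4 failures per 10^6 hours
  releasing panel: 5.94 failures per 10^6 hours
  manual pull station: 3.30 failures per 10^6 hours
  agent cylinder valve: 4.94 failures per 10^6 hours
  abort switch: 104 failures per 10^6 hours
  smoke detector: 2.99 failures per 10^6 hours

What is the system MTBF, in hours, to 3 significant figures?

5540

Series of exponential components: λ_sys = Σ λ_i
λ_sys = 0.0000594 + 0.00000594 + 0.00000330 + 0.00000494 + 0.000104 + 0.00000299 = 1.8057e-04 /h
MTBF = 1 / λ_sys = 5540 h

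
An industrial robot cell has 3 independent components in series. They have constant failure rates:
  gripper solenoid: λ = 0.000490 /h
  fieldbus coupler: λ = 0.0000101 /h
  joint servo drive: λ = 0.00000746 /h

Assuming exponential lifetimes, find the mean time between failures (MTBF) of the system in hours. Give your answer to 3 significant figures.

1970

Series of exponential components: λ_sys = Σ λ_i
λ_sys = 0.000490 + 0.0000101 + 0.00000746 = 5.0756e-04 /h
MTBF = 1 / λ_sys = 1970 h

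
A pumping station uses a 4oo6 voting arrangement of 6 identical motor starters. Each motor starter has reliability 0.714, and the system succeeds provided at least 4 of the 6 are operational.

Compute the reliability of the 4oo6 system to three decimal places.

0.770

R = Σ_{i=4}^{6} C(6,i) p^i (1−p)^{6−i} with p = 0.714
C(6,4)·0.714^4·0.286^2 = 0.31887
C(6,5)·0.714^5·0.286^1 = 0.31843
C(6,6)·0.714^6·0.286^0 = 0.13249
Sum = 0.770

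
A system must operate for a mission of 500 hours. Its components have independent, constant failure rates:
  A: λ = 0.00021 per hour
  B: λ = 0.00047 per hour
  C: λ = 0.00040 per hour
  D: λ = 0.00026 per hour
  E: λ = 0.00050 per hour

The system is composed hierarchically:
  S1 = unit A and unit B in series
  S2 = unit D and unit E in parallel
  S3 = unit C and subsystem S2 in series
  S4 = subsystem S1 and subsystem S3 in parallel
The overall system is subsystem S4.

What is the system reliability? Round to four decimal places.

R(A) = exp(−0.00021 × 500) = 0.900325
R(B) = exp(−0.00047 × 500) = 0.790571
R(C) = exp(−0.00040 × 500) = 0.818731
R(D) = exp(−0.00026 × 500) = 0.878095
R(E) = exp(−0.00050 × 500) = 0.778801
Series (A and B): 0.900325 × 0.790571 = 0.711771
Parallel (D and E): 1 − (1 − 0.878095)(1 − 0.778801) = 0.973035
Series (C and [0.973035]): 0.818731 × 0.973035 = 0.796654
Parallel ([0.711771] and [0.796654]): 1 − (1 − 0.711771)(1 − 0.796654) = 0.9414

0.9414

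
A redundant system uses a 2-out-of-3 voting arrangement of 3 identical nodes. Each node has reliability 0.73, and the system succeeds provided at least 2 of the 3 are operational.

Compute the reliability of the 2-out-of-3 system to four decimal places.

R = Σ_{i=2}^{3} C(3,i) p^i (1−p)^{3−i} with p = 0.73
C(3,2)·0.73^2·0.27^1 = 0.431649
C(3,3)·0.73^3·0.27^0 = 0.389017
Sum = 0.8207

0.8207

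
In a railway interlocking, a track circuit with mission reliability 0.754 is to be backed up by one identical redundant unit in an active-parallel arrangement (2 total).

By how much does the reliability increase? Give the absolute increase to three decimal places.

0.185

R_before = 0.754
R_after = 1 − (1 − 0.754)^2 = 0.939
ΔR = 0.939 − 0.754 = 0.185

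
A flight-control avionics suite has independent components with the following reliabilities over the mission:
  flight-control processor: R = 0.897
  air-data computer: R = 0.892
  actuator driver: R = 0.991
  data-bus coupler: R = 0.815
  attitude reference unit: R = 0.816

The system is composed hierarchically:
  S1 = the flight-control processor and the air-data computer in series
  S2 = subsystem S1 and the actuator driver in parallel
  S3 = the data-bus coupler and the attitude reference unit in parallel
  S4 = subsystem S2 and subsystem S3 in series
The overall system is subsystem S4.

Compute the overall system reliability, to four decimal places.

Series (flight-control processor and air-data computer): 0.897000 × 0.892000 = 0.800124
Parallel ([0.800124] and actuator driver): 1 − (1 − 0.800124)(1 − 0.991000) = 0.998201
Parallel (data-bus coupler and attitude reference unit): 1 − (1 − 0.815000)(1 − 0.816000) = 0.965960
Series ([0.998201] and [0.965960]): 0.998201 × 0.965960 = 0.9642

0.9642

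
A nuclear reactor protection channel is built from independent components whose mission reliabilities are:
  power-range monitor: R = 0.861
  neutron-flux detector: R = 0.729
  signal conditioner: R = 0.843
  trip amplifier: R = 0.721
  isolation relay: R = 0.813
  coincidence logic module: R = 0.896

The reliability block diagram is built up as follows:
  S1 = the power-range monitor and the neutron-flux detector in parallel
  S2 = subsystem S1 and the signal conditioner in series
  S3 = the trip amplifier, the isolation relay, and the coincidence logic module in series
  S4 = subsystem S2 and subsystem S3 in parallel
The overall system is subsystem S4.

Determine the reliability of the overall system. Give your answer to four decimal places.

Parallel (power-range monitor and neutron-flux detector): 1 − (1 − 0.861000)(1 − 0.729000) = 0.962331
Series ([0.962331] and signal conditioner): 0.962331 × 0.843000 = 0.811245
Series (trip amplifier, isolation relay, and coincidence logic module): 0.721000 × 0.813000 × 0.896000 = 0.525211
Parallel ([0.811245] and [0.525211]): 1 − (1 − 0.811245)(1 − 0.525211) = 0.9104

0.9104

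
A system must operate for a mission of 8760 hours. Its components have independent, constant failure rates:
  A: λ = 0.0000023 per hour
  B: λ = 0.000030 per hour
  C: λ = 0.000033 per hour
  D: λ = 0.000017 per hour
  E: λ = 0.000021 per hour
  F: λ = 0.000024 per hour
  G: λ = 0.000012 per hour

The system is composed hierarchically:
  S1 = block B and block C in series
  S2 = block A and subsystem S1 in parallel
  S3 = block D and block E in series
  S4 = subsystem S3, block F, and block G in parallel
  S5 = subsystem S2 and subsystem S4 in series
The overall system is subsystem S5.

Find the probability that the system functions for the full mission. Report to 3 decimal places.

R(A) = exp(−0.0000023 × 8760) = 0.98005
R(B) = exp(−0.000030 × 8760) = 0.76890
R(C) = exp(−0.000033 × 8760) = 0.74895
R(D) = exp(−0.000017 × 8760) = 0.86164
R(E) = exp(−0.000021 × 8760) = 0.83197
R(F) = exp(−0.000024 × 8760) = 0.81039
R(G) = exp(−0.000012 × 8760) = 0.90022
Series (B and C): 0.76890 × 0.74895 = 0.57587
Parallel (A and [0.57587]): 1 − (1 − 0.98005)(1 − 0.57587) = 0.99154
Series (D and E): 0.86164 × 0.83197 = 0.71686
Parallel ([0.71686], F, and G): 1 − (1 − 0.71686)(1 − 0.81039)(1 − 0.90022) = 0.99464
Series ([0.99154] and [0.99464]): 0.99154 × 0.99464 = 0.986

0.986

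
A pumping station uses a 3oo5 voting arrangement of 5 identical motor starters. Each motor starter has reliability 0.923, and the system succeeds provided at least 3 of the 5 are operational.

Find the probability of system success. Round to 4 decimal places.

R = Σ_{i=3}^{5} C(5,i) p^i (1−p)^{5−i} with p = 0.923
C(5,3)·0.923^3·0.077^2 = 0.046622
C(5,4)·0.923^4·0.077^1 = 0.279426
C(5,5)·0.923^5·0.077^0 = 0.669898
Sum = 0.9959

0.9959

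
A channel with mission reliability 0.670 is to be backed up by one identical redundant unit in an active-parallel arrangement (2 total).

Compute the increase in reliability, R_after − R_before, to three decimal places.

0.221

R_before = 0.670
R_after = 1 − (1 − 0.670)^2 = 0.891
ΔR = 0.891 − 0.670 = 0.221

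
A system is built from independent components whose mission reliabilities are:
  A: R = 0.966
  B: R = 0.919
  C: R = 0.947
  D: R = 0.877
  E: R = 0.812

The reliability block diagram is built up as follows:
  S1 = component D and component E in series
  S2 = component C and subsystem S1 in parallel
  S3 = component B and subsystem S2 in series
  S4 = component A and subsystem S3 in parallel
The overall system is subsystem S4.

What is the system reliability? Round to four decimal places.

Series (D and E): 0.877000 × 0.812000 = 0.712124
Parallel (C and [0.712124]): 1 − (1 − 0.947000)(1 − 0.712124) = 0.984743
Series (B and [0.984743]): 0.919000 × 0.984743 = 0.904979
Parallel (A and [0.904979]): 1 − (1 − 0.966000)(1 − 0.904979) = 0.9968

0.9968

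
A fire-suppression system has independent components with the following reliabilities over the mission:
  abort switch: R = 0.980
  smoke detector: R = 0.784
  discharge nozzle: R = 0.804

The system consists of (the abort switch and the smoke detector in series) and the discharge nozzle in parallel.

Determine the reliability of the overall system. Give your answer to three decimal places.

Series (abort switch and smoke detector): 0.98000 × 0.78400 = 0.76832
Parallel ([0.76832] and discharge nozzle): 1 − (1 − 0.76832)(1 − 0.80400) = 0.955

0.955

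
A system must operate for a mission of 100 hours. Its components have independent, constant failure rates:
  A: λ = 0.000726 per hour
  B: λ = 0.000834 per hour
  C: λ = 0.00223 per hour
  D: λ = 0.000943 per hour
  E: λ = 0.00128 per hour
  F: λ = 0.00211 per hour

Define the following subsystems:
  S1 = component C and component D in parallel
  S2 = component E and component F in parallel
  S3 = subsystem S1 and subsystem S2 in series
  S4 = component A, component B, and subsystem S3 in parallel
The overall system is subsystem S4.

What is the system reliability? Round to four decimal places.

0.9998

R(A) = exp(−0.000726 × 100) = 0.929973
R(B) = exp(−0.000834 × 100) = 0.919983
R(C) = exp(−0.00223 × 100) = 0.800115
R(D) = exp(−0.000943 × 100) = 0.910010
R(E) = exp(−0.00128 × 100) = 0.879853
R(F) = exp(−0.00211 × 100) = 0.809774
Parallel (C and D): 1 − (1 − 0.800115)(1 − 0.910010) = 0.982012
Parallel (E and F): 1 − (1 − 0.879853)(1 − 0.809774) = 0.977145
Series ([0.982012] and [0.977145]): 0.982012 × 0.977145 = 0.959568
Parallel (A, B, and [0.959568]): 1 − (1 − 0.929973)(1 − 0.919983)(1 − 0.959568) = 0.9998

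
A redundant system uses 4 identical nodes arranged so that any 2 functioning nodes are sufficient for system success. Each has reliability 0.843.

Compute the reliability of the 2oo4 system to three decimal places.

0.986

R = Σ_{i=2}^{4} C(4,i) p^i (1−p)^{4−i} with p = 0.843
C(4,2)·0.843^2·0.157^2 = 0.10510
C(4,3)·0.843^3·0.157^1 = 0.37622
C(4,4)·0.843^4·0.157^0 = 0.50502
Sum = 0.986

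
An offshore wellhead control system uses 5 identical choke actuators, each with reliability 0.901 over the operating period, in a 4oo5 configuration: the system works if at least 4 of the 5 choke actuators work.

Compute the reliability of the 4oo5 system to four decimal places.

R = Σ_{i=4}^{5} C(5,i) p^i (1−p)^{5−i} with p = 0.901
C(5,4)·0.901^4·0.099^1 = 0.326215
C(5,5)·0.901^5·0.099^0 = 0.593778
Sum = 0.9200

0.9200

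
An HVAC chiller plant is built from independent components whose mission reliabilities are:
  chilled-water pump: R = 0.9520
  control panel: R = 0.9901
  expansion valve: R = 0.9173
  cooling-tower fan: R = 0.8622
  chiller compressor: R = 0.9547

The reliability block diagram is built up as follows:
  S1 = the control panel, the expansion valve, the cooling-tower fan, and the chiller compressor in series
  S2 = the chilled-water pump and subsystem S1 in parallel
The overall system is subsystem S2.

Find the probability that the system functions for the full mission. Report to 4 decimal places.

0.9879

Series (control panel, expansion valve, cooling-tower fan, and chiller compressor): 0.990100 × 0.917300 × 0.862200 × 0.954700 = 0.747593
Parallel (chilled-water pump and [0.747593]): 1 − (1 − 0.952000)(1 − 0.747593) = 0.9879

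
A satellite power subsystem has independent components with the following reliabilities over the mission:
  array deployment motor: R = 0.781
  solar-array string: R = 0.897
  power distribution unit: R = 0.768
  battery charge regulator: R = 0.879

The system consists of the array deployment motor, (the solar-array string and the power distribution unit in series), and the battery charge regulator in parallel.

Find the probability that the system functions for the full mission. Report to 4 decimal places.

Series (solar-array string and power distribution unit): 0.897000 × 0.768000 = 0.688896
Parallel (array deployment motor, [0.688896], and battery charge regulator): 1 − (1 − 0.781000)(1 − 0.688896)(1 − 0.879000) = 0.9918

0.9918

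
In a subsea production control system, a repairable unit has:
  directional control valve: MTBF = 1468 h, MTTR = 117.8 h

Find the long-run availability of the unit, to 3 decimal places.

A(directional control valve) = MTBF/(MTBF+MTTR) = 1468/(1468+117.8) = 0.926

0.926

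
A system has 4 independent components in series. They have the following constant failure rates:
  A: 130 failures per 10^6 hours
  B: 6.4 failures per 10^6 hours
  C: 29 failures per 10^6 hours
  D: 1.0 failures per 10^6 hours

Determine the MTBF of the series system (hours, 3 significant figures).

6010

Series of exponential components: λ_sys = Σ λ_i
λ_sys = 0.00013 + 0.0000064 + 0.000029 + 0.0000010 = 1.6640e-04 /h
MTBF = 1 / λ_sys = 6010 h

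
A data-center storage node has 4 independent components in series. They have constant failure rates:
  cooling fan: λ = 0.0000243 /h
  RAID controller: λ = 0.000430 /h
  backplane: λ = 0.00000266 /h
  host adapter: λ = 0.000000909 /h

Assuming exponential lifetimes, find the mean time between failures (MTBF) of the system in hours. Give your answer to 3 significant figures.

Series of exponential components: λ_sys = Σ λ_i
λ_sys = 0.0000243 + 0.000430 + 0.00000266 + 0.000000909 = 4.5787e-04 /h
MTBF = 1 / λ_sys = 2180 h

2180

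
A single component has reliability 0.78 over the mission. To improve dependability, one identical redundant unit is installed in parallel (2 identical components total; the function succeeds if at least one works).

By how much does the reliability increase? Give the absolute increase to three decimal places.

R_before = 0.78
R_after = 1 − (1 − 0.78)^2 = 0.952
ΔR = 0.952 − 0.78 = 0.172

0.172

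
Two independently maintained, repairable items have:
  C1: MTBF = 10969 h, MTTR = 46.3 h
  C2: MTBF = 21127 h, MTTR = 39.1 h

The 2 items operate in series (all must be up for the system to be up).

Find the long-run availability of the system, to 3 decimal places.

A(C1) = MTBF/(MTBF+MTTR) = 10969/(10969+46.3) = 0.995797
A(C2) = MTBF/(MTBF+MTTR) = 21127/(21127+39.1) = 0.998153
Series availability: 0.995797 × 0.998153 = 0.994

0.994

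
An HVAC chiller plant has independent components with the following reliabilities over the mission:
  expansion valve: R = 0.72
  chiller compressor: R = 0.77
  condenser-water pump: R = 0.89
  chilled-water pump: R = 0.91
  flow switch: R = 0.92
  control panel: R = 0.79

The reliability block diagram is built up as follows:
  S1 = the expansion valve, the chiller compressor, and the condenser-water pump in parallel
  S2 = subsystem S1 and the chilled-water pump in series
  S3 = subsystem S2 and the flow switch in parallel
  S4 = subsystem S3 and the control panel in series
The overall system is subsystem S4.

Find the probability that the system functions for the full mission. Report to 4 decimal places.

Parallel (expansion valve, chiller compressor, and condenser-water pump): 1 − (1 − 0.720000)(1 − 0.770000)(1 − 0.890000) = 0.992916
Series ([0.992916] and chilled-water pump): 0.992916 × 0.910000 = 0.903554
Parallel ([0.903554] and flow switch): 1 − (1 − 0.903554)(1 − 0.920000) = 0.992284
Series ([0.992284] and control panel): 0.992284 × 0.790000 = 0.7839

0.7839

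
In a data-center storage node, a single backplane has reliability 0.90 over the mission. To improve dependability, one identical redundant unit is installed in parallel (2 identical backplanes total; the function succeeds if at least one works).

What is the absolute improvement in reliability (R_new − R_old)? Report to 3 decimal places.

R_before = 0.90
R_after = 1 − (1 − 0.90)^2 = 0.990
ΔR = 0.990 − 0.90 = 0.090

0.090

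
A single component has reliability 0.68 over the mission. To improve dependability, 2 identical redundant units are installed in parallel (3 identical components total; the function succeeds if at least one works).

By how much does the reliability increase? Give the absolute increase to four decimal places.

R_before = 0.68
R_after = 1 − (1 − 0.68)^3 = 0.9672
ΔR = 0.9672 − 0.68 = 0.2872

0.2872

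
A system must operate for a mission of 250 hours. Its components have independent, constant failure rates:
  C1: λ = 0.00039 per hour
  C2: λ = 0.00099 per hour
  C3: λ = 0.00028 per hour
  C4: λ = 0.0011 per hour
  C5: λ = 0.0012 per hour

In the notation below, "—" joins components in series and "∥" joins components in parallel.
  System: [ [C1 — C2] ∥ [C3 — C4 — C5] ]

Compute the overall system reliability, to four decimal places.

R(C1) = exp(−0.00039 × 250) = 0.907102
R(C2) = exp(−0.00099 × 250) = 0.780750
R(C3) = exp(−0.00028 × 250) = 0.932394
R(C4) = exp(−0.0011 × 250) = 0.759572
R(C5) = exp(−0.0012 × 250) = 0.740818
Series (C1 and C2): 0.907102 × 0.780750 = 0.708220
Series (C3, C4, and C5): 0.932394 × 0.759572 × 0.740818 = 0.524662
Parallel ([0.708220] and [0.524662]): 1 − (1 − 0.708220)(1 − 0.524662) = 0.8613

0.8613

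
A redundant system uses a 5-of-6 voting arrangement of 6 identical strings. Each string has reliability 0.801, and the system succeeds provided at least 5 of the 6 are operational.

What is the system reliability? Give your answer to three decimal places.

0.658

R = Σ_{i=5}^{6} C(6,i) p^i (1−p)^{6−i} with p = 0.801
C(6,5)·0.801^5·0.199^1 = 0.39370
C(6,6)·0.801^6·0.199^0 = 0.26412
Sum = 0.658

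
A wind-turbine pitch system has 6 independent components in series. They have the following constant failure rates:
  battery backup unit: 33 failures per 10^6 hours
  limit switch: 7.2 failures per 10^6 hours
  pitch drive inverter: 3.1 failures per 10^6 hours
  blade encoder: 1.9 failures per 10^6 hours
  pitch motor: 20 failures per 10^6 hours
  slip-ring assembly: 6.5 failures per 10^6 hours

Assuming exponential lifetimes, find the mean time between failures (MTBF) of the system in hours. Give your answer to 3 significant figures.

13900

Series of exponential components: λ_sys = Σ λ_i
λ_sys = 0.000033 + 0.0000072 + 0.0000031 + 0.0000019 + 0.000020 + 0.0000065 = 7.1700e-05 /h
MTBF = 1 / λ_sys = 13900 h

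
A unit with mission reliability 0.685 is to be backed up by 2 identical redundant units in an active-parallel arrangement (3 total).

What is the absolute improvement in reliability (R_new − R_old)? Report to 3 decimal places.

0.284

R_before = 0.685
R_after = 1 − (1 − 0.685)^3 = 0.969
ΔR = 0.969 − 0.685 = 0.284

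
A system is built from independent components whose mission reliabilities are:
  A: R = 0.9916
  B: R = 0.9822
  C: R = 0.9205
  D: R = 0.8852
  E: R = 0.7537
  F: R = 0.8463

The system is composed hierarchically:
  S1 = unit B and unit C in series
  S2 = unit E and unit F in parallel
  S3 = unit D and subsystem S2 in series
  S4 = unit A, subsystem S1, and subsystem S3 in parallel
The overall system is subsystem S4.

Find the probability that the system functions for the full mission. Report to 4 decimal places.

Series (B and C): 0.982200 × 0.920500 = 0.904115
Parallel (E and F): 1 − (1 − 0.753700)(1 − 0.846300) = 0.962144
Series (D and [0.962144]): 0.885200 × 0.962144 = 0.851690
Parallel (A, [0.904115], and [0.851690]): 1 − (1 − 0.991600)(1 − 0.904115)(1 − 0.851690) = 0.9999

0.9999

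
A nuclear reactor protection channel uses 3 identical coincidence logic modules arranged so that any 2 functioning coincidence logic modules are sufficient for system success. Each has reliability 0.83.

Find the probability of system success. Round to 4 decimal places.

R = Σ_{i=2}^{3} C(3,i) p^i (1−p)^{3−i} with p = 0.83
C(3,2)·0.83^2·0.17^1 = 0.351339
C(3,3)·0.83^3·0.17^0 = 0.571787
Sum = 0.9231

0.9231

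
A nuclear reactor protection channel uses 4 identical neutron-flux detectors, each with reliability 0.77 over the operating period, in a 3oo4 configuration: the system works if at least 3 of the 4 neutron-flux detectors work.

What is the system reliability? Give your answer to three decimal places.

0.772

R = Σ_{i=3}^{4} C(4,i) p^i (1−p)^{4−i} with p = 0.77
C(4,3)·0.77^3·0.23^1 = 0.42001
C(4,4)·0.77^4·0.23^0 = 0.35153
Sum = 0.772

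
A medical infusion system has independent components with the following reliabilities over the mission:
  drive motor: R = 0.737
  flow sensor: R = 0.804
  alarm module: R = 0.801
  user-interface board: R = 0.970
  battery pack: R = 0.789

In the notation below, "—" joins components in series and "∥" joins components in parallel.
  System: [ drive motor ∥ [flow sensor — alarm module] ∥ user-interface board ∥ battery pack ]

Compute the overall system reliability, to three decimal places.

0.999

Series (flow sensor and alarm module): 0.80400 × 0.80100 = 0.64400
Parallel (drive motor, [0.64400], user-interface board, and battery pack): 1 − (1 − 0.73700)(1 − 0.64400)(1 − 0.97000)(1 − 0.78900) = 0.999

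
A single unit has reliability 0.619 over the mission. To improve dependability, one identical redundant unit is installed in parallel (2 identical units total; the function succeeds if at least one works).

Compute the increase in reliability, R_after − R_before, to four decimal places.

R_before = 0.619
R_after = 1 − (1 − 0.619)^2 = 0.8548
ΔR = 0.8548 − 0.619 = 0.2358

0.2358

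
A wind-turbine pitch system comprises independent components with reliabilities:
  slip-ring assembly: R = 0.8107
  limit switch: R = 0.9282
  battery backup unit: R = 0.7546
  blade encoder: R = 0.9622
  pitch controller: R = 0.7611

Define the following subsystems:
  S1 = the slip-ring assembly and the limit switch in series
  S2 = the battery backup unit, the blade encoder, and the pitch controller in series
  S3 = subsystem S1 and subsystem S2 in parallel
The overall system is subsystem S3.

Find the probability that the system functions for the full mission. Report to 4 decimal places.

0.8893

Series (slip-ring assembly and limit switch): 0.810700 × 0.928200 = 0.752492
Series (battery backup unit, blade encoder, and pitch controller): 0.754600 × 0.962200 × 0.761100 = 0.552617
Parallel ([0.752492] and [0.552617]): 1 − (1 − 0.752492)(1 − 0.552617) = 0.8893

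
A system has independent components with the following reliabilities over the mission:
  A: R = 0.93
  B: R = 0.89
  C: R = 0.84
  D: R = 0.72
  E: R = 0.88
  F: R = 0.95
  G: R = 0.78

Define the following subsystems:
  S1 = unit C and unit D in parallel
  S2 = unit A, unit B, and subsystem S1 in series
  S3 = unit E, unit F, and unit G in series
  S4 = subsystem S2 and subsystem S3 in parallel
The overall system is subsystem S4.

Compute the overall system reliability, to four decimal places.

Parallel (C and D): 1 − (1 − 0.840000)(1 − 0.720000) = 0.955200
Series (A, B, and [0.955200]): 0.930000 × 0.890000 × 0.955200 = 0.790619
Series (E, F, and G): 0.880000 × 0.950000 × 0.780000 = 0.652080
Parallel ([0.790619] and [0.652080]): 1 − (1 − 0.790619)(1 − 0.652080) = 0.9272

0.9272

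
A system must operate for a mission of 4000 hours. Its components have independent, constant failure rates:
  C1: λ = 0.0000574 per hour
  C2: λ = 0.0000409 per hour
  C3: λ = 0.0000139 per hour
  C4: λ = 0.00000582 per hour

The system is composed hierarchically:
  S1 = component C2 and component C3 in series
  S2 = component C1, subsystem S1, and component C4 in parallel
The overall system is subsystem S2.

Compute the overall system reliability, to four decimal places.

R(C1) = exp(−0.0000574 × 4000) = 0.794851
R(C2) = exp(−0.0000409 × 4000) = 0.849082
R(C3) = exp(−0.0000139 × 4000) = 0.945917
R(C4) = exp(−0.00000582 × 4000) = 0.976989
Series (C2 and C3): 0.849082 × 0.945917 = 0.803161
Parallel (C1, [0.803161], and C4): 1 − (1 − 0.794851)(1 − 0.803161)(1 − 0.976989) = 0.9991

0.9991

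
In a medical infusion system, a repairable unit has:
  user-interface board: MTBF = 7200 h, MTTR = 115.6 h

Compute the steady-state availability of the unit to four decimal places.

0.9842

A(user-interface board) = MTBF/(MTBF+MTTR) = 7200/(7200+115.6) = 0.9842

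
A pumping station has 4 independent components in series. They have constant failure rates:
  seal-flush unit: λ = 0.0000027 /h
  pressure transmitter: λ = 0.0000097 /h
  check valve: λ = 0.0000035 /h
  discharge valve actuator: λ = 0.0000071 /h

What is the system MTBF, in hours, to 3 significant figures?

Series of exponential components: λ_sys = Σ λ_i
λ_sys = 0.0000027 + 0.0000097 + 0.0000035 + 0.0000071 = 2.3000e-05 /h
MTBF = 1 / λ_sys = 43500 h

43500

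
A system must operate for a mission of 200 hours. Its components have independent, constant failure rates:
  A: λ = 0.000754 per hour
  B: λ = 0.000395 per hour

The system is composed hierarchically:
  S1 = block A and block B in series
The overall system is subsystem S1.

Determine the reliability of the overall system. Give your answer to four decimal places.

0.7947

R(A) = exp(−0.000754 × 200) = 0.860020
R(B) = exp(−0.000395 × 200) = 0.924040
Series (A and B): 0.860020 × 0.924040 = 0.7947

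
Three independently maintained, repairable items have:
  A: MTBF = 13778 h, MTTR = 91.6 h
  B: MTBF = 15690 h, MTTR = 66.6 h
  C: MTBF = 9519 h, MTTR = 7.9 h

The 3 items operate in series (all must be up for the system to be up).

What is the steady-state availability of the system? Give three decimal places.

0.988

A(A) = MTBF/(MTBF+MTTR) = 13778/(13778+91.6) = 0.993396
A(B) = MTBF/(MTBF+MTTR) = 15690/(15690+66.6) = 0.995773
A(C) = MTBF/(MTBF+MTTR) = 9519/(9519+7.9) = 0.999171
Series availability: 0.993396 × 0.995773 × 0.999171 = 0.988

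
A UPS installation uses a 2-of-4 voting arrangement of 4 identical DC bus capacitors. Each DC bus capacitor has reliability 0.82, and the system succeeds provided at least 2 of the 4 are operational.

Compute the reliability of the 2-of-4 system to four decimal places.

R = Σ_{i=2}^{4} C(4,i) p^i (1−p)^{4−i} with p = 0.82
C(4,2)·0.82^2·0.18^2 = 0.130715
C(4,3)·0.82^3·0.18^1 = 0.396985
C(4,4)·0.82^4·0.18^0 = 0.452122
Sum = 0.9798

0.9798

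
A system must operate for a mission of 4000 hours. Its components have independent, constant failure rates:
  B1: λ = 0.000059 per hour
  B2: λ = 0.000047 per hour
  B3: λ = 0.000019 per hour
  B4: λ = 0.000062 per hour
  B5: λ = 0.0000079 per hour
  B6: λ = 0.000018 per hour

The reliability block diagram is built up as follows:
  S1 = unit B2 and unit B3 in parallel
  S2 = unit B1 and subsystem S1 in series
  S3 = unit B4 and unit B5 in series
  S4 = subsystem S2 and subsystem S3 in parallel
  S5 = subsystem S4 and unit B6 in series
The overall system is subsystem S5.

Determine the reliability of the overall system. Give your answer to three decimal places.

0.881

R(B1) = exp(−0.000059 × 4000) = 0.78978
R(B2) = exp(−0.000047 × 4000) = 0.82861
R(B3) = exp(−0.000019 × 4000) = 0.92682
R(B4) = exp(−0.000062 × 4000) = 0.78036
R(B5) = exp(−0.0000079 × 4000) = 0.96889
R(B6) = exp(−0.000018 × 4000) = 0.93053
Parallel (B2 and B3): 1 − (1 − 0.82861)(1 − 0.92682) = 0.98746
Series (B1 and [0.98746]): 0.78978 × 0.98746 = 0.77988
Series (B4 and B5): 0.78036 × 0.96889 = 0.75608
Parallel ([0.77988] and [0.75608]): 1 − (1 − 0.77988)(1 − 0.75608) = 0.94631
Series ([0.94631] and B6): 0.94631 × 0.93053 = 0.881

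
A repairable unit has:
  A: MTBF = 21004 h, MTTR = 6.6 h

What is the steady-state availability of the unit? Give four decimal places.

0.9997

A(A) = MTBF/(MTBF+MTTR) = 21004/(21004+6.6) = 0.9997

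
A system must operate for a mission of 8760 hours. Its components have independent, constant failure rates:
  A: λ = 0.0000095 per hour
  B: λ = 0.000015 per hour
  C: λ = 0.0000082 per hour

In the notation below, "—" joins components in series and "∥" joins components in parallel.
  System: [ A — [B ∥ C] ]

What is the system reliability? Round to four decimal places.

R(A) = exp(−0.0000095 × 8760) = 0.920149
R(B) = exp(−0.000015 × 8760) = 0.876867
R(C) = exp(−0.0000082 × 8760) = 0.930687
Parallel (B and C): 1 − (1 − 0.876867)(1 − 0.930687) = 0.991465
Series (A and [0.991465]): 0.920149 × 0.991465 = 0.9123

0.9123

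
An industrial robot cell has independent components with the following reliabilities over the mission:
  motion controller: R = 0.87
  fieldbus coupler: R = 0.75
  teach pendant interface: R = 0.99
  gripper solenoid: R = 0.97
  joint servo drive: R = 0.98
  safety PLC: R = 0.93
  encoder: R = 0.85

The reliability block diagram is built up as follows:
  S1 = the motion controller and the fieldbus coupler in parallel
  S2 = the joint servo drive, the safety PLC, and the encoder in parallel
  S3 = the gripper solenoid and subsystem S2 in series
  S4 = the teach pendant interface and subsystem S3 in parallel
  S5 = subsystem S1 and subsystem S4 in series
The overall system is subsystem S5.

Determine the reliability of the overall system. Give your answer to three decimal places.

0.967

Parallel (motion controller and fieldbus coupler): 1 − (1 − 0.87000)(1 − 0.75000) = 0.96750
Parallel (joint servo drive, safety PLC, and encoder): 1 − (1 − 0.98000)(1 − 0.93000)(1 − 0.85000) = 0.99979
Series (gripper solenoid and [0.99979]): 0.97000 × 0.99979 = 0.96980
Parallel (teach pendant interface and [0.96980]): 1 − (1 − 0.99000)(1 − 0.96980) = 0.99970
Series ([0.96750] and [0.99970]): 0.96750 × 0.99970 = 0.967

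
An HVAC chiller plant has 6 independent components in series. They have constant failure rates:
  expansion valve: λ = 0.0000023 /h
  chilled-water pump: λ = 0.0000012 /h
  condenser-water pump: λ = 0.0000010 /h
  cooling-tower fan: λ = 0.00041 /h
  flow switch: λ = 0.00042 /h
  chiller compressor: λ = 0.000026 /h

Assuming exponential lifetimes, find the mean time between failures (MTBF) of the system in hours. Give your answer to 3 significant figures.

Series of exponential components: λ_sys = Σ λ_i
λ_sys = 0.0000023 + 0.0000012 + 0.0000010 + 0.00041 + 0.00042 + 0.000026 = 8.6050e-04 /h
MTBF = 1 / λ_sys = 1160 h

1160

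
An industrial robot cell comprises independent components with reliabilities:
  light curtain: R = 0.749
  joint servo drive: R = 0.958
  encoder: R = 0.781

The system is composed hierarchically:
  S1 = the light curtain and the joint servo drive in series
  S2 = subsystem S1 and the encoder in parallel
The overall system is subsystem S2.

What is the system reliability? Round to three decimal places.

Series (light curtain and joint servo drive): 0.74900 × 0.95800 = 0.71754
Parallel ([0.71754] and encoder): 1 − (1 − 0.71754)(1 − 0.78100) = 0.938

0.938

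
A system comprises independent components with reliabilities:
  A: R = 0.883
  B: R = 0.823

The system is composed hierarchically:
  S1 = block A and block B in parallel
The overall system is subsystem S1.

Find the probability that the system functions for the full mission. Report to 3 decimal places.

Parallel (A and B): 1 − (1 − 0.88300)(1 − 0.82300) = 0.979

0.979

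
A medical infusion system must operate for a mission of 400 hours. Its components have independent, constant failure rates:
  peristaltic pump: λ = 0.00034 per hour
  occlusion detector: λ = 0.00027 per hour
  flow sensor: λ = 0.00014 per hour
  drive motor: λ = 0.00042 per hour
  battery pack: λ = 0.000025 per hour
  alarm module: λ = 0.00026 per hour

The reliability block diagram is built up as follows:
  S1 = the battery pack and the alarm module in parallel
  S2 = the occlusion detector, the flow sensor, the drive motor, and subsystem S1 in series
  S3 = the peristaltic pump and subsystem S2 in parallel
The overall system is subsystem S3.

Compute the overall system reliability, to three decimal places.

R(peristaltic pump) = exp(−0.00034 × 400) = 0.87284
R(occlusion detector) = exp(−0.00027 × 400) = 0.89763
R(flow sensor) = exp(−0.00014 × 400) = 0.94554
R(drive motor) = exp(−0.00042 × 400) = 0.84535
R(battery pack) = exp(−0.000025 × 400) = 0.99005
R(alarm module) = exp(−0.00026 × 400) = 0.90123
Parallel (battery pack and alarm module): 1 − (1 − 0.99005)(1 − 0.90123) = 0.99902
Series (occlusion detector, flow sensor, drive motor, and [0.99902]): 0.89763 × 0.94554 × 0.84535 × 0.99902 = 0.71678
Parallel (peristaltic pump and [0.71678]): 1 − (1 − 0.87284)(1 − 0.71678) = 0.964

0.964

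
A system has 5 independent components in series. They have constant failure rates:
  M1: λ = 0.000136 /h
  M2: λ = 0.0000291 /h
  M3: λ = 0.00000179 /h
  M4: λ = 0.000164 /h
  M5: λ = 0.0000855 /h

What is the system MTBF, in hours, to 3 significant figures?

Series of exponential components: λ_sys = Σ λ_i
λ_sys = 0.000136 + 0.0000291 + 0.00000179 + 0.000164 + 0.0000855 = 4.1639e-04 /h
MTBF = 1 / λ_sys = 2400 h

2400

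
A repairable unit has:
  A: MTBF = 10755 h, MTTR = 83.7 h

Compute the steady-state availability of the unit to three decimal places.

A(A) = MTBF/(MTBF+MTTR) = 10755/(10755+83.7) = 0.992

0.992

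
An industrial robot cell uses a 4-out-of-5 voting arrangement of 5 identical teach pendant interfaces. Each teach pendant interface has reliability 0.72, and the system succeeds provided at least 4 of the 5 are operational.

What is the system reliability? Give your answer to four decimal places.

0.5697

R = Σ_{i=4}^{5} C(5,i) p^i (1−p)^{5−i} with p = 0.72
C(5,4)·0.72^4·0.28^1 = 0.376234
C(5,5)·0.72^5·0.28^0 = 0.193492
Sum = 0.5697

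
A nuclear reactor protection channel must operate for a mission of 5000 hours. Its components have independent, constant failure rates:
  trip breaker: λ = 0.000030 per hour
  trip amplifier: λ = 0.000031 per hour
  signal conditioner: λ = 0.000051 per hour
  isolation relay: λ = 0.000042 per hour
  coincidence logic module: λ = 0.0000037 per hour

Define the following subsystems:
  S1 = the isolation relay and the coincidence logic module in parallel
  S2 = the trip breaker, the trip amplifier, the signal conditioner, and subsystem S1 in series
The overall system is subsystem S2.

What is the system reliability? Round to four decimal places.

R(trip breaker) = exp(−0.000030 × 5000) = 0.860708
R(trip amplifier) = exp(−0.000031 × 5000) = 0.856415
R(signal conditioner) = exp(−0.000051 × 5000) = 0.774916
R(isolation relay) = exp(−0.000042 × 5000) = 0.810584
R(coincidence logic module) = exp(−0.0000037 × 5000) = 0.981670
Parallel (isolation relay and coincidence logic module): 1 − (1 − 0.810584)(1 − 0.981670) = 0.996528
Series (trip breaker, trip amplifier, signal conditioner, and [0.996528]): 0.860708 × 0.856415 × 0.774916 × 0.996528 = 0.5692

0.5692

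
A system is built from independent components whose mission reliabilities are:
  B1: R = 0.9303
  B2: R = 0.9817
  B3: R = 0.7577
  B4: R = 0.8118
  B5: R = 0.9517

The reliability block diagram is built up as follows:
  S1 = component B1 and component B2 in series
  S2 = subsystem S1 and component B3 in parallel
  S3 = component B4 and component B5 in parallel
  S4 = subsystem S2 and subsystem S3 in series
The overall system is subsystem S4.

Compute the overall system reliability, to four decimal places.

Series (B1 and B2): 0.930300 × 0.981700 = 0.913276
Parallel ([0.913276] and B3): 1 − (1 − 0.913276)(1 − 0.757700) = 0.978987
Parallel (B4 and B5): 1 − (1 − 0.811800)(1 − 0.951700) = 0.990910
Series ([0.978987] and [0.990910]): 0.978987 × 0.990910 = 0.9701

0.9701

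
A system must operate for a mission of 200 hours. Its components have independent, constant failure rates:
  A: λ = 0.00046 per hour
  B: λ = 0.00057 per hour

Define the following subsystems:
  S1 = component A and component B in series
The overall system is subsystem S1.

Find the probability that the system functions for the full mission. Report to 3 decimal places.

R(A) = exp(−0.00046 × 200) = 0.91211
R(B) = exp(−0.00057 × 200) = 0.89226
Series (A and B): 0.91211 × 0.89226 = 0.814

0.814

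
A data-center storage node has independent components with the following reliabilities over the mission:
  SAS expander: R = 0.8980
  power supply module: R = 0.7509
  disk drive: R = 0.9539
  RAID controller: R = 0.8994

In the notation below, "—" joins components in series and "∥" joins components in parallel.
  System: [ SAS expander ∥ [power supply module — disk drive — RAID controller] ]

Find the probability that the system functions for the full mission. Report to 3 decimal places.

0.964

Series (power supply module, disk drive, and RAID controller): 0.75090 × 0.95390 × 0.89940 = 0.64423
Parallel (SAS expander and [0.64423]): 1 − (1 − 0.89800)(1 − 0.64423) = 0.964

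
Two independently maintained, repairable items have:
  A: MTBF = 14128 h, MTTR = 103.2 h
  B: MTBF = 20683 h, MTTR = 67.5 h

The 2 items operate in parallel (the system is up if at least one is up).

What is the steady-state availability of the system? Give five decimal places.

0.99998

A(A) = MTBF/(MTBF+MTTR) = 14128/(14128+103.2) = 0.992748
A(B) = MTBF/(MTBF+MTTR) = 20683/(20683+67.5) = 0.996747
Parallel availability: 1 − (1 − 0.992748)(1 − 0.996747) = 0.99998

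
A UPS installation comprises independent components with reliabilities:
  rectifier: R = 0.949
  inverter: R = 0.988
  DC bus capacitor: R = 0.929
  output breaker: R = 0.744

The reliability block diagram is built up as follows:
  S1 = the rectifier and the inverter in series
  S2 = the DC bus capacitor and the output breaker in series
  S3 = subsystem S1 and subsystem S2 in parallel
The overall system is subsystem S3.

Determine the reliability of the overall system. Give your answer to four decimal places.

0.9807

Series (rectifier and inverter): 0.949000 × 0.988000 = 0.937612
Series (DC bus capacitor and output breaker): 0.929000 × 0.744000 = 0.691176
Parallel ([0.937612] and [0.691176]): 1 − (1 − 0.937612)(1 − 0.691176) = 0.9807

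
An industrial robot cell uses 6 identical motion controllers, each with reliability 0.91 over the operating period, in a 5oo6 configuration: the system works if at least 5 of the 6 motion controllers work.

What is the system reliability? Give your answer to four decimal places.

R = Σ_{i=5}^{6} C(6,i) p^i (1−p)^{6−i} with p = 0.91
C(6,5)·0.91^5·0.09^1 = 0.336977
C(6,6)·0.91^6·0.09^0 = 0.567869
Sum = 0.9048

0.9048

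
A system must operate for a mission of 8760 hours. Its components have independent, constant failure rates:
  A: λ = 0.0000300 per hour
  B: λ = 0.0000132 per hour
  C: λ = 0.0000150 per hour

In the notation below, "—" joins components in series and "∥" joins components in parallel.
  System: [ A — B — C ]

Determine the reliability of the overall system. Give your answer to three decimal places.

R(A) = exp(−0.0000300 × 8760) = 0.76890
R(B) = exp(−0.0000132 × 8760) = 0.89080
R(C) = exp(−0.0000150 × 8760) = 0.87687
Series (A, B, and C): 0.76890 × 0.89080 × 0.87687 = 0.601

0.601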